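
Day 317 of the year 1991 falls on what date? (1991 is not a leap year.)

November 13, 1991

January has 31 days (317 − 31 = 286 remain).
February has 28 days (286 − 28 = 258 remain).
March has 31 days (258 − 31 = 227 remain).
April has 30 days (227 − 30 = 197 remain).
May has 31 days (197 − 31 = 166 remain).
June has 30 days (166 − 30 = 136 remain).
July has 31 days (136 − 31 = 105 remain).
August has 31 days (105 − 31 = 74 remain).
September has 30 days (74 − 30 = 44 remain).
October has 31 days (44 − 31 = 13 remain).
13 into November → November 13.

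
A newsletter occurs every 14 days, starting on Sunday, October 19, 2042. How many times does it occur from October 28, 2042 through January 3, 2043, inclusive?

5

Occurrences land 14·i days after October 19, 2042 for i = 0, 1, 2, …
October 28, 2042 is 9 days after the start; 9 ÷ 14 = 0 remainder 9; since the remainder is 9, round up to i = 1. First occurrence in the window: #2 on November 2, 2042 (1×14 = 14 days in).
January 3, 2043 is 76 days after the start; 76 ÷ 14 = 5 remainder 6. Last occurrence in the window: #6 on December 28, 2042.
Occurrences #2 through #6: 5 in total.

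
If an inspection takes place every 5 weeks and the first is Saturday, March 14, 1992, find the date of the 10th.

January 23, 1993

The 10th occurrence is 9 intervals after the first: 9 × 35 = 315 days after March 14, 1992.
March has 31 days — 17 days to the end of March leaves 298.
April has 30 days (268 left).
May has 31 days (237 left).
June has 30 days (207 left).
July has 31 days (176 left).
August has 31 days (145 left).
September has 30 days (115 left).
October has 31 days (84 left).
November has 30 days (54 left).
December has 31 days (23 left).
23 days into January → January 23, 1993.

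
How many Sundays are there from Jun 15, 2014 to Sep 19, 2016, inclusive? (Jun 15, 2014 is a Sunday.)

Jun 15, 2014 is a Sunday; the first Sunday on or after it is Jun 15, 2014.
From Jun 15, 2014 to Sep 19, 2016: 199 + 365 + 263 = 827 days (rest of 2014, 2015, to Sep 19, 2016 in 2016).
827 ÷ 7 = 118 full weeks with remainder 1, so 118 more Sundays after the first → 119.

119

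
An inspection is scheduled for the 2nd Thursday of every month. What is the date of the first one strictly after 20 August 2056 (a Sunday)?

August 2056 starts on a Tuesday; its first Thursday is the 3rd, so the 2nd Thursday is the 10th — 10 August 2056.
That is not after 20 August 2056, so look at September 2056.
September 2056 starts on a Friday; its first Thursday is the 7th, so the 2nd Thursday is the 14th — 14 September 2056.

14 September 2056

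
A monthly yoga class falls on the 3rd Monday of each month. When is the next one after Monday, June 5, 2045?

June 2045 starts on a Thursday; its first Monday is the 5th, so the 3rd Monday is the 19th — June 19, 2045.
June 19, 2045 is after June 5, 2045, so that is the next one.

June 19, 2045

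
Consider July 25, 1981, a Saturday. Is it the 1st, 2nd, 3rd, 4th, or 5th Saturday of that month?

4th

Day 25 falls in week ⌈25/7⌉ of the month.
Days 1–7 hold the 1st Saturday, 8–14 the 2nd, 15–21 the 3rd, 22–28 the 4th, 29–31 the 5th.
25 is in the range for the 4th.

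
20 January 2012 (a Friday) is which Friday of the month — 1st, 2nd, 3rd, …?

Day 20 falls in week ⌈20/7⌉ of the month.
Days 1–7 hold the 1st Friday, 8–14 the 2nd, 15–21 the 3rd, 22–28 the 4th, 29–31 the 5th.
20 is in the range for the 3rd.

3rd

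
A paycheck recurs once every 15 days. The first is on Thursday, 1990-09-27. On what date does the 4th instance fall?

1990-11-11

The 4th occurrence is 3 intervals after the first: 3 × 15 = 45 days after 1990-09-27.
September has 30 days — 3 days to the end of September leaves 42.
October has 31 days (11 left).
11 days into November → 1990-11-11.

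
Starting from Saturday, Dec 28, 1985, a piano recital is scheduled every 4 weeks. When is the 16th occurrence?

The 16th occurrence is 15 intervals after the first: 15 × 28 = 420 days after Dec 28, 1985.
Dec has 31 days — 3 days to the end of Dec leaves 417.
1986 has 365 days (52 left).
Jan has 31 days (21 left).
21 days into Feb → Feb 21, 1987.

Feb 21, 1987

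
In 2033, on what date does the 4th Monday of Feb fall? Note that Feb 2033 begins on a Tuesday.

Feb 28, 2033

Feb 2033 begins on a Tuesday, so the first Monday is Feb 7 (6 days later).
The 4th Monday is 3 weeks later: 7 + 21 = 28.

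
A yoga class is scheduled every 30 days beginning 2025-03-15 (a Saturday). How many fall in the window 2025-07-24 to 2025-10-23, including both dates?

Occurrences land 30·i days after 2025-03-15 for i = 0, 1, 2, …
2025-07-24 is 131 days after the start; 131 ÷ 30 = 4 remainder 11; since the remainder is 11, round up to i = 5. First occurrence in the window: #6 on 2025-08-12 (5×30 = 150 days in).
2025-10-23 is 222 days after the start; 222 ÷ 30 = 7 remainder 12. Last occurrence in the window: #8 on 2025-10-11.
Occurrences #6 through #8: 3 in total.

3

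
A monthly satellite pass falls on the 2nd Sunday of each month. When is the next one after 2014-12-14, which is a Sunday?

December 2014 starts on a Monday; its first Sunday is the 7th, so the 2nd Sunday is the 14th — 2014-12-14.
That is not after 2014-12-14, so look at January 2015.
January 2015 starts on a Thursday; its first Sunday is the 4th, so the 2nd Sunday is the 11th — 2015-01-11.

2015-01-11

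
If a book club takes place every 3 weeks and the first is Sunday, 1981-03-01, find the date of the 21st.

1982-04-25

The 21st occurrence is 20 intervals after the first: 20 × 21 = 420 days after 1981-03-01.
March has 31 days — 30 days to the end of March leaves 390.
April has 30 days (360 left).
May has 31 days (329 left).
June has 30 days (299 left).
July has 31 days (268 left).
August has 31 days (237 left).
September has 30 days (207 left).
October has 31 days (176 left).
November has 30 days (146 left).
December has 31 days (115 left).
January has 31 days (84 left).
February has 28 days (56 left).
March has 31 days (25 left).
25 days into April → 1982-04-25.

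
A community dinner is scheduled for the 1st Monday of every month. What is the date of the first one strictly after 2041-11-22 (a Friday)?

2041-12-02

November 2041 starts on a Friday, so its 1st Monday is 2041-11-04 (3 days in).
That is not after 2041-11-22, so look at December 2041.
December 2041 starts on a Sunday, so its 1st Monday is 2041-12-02 (1 day in).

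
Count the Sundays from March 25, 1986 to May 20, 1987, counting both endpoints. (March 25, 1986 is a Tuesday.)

March 25, 1986 is a Tuesday; the first Sunday on or after it is March 30, 1986 (5 days later).
From March 30, 1986 to May 20, 1987: 276 + 140 = 416 days (rest of 1986, to May 20, 1987 in 1987).
416 ÷ 7 = 59 full weeks with remainder 3, so 59 more Sundays after the first → 60.

60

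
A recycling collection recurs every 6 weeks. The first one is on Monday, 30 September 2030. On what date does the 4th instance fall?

The 4th occurrence is 3 intervals after the first: 3 × 42 = 126 days after 30 September 2030.
September has 30 days — 0 days to the end of September leaves 126.
October has 31 days (95 left).
November has 30 days (65 left).
December has 31 days (34 left).
January has 31 days (3 left).
3 days into February → 3 February 2031.

3 February 2031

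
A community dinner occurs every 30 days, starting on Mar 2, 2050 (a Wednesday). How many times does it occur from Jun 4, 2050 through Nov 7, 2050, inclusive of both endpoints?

Occurrences land 30·i days after Mar 2, 2050 for i = 0, 1, 2, …
Jun 4, 2050 is 94 days after the start; 94 ÷ 30 = 3 remainder 4; since the remainder is 4, round up to i = 4. First occurrence in the window: #5 on Jun 30, 2050 (4×30 = 120 days in).
Nov 7, 2050 is 250 days after the start; 250 ÷ 30 = 8 remainder 10. Last occurrence in the window: #9 on Oct 28, 2050.
Occurrences #5 through #9: 5 in total.

5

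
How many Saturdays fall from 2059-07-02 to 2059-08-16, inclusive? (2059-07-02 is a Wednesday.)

7

2059-07-02 is a Wednesday; the first Saturday on or after it is 2059-07-05 (3 days later).
From 2059-07-05 to 2059-08-16: 26 + 16 = 42 days (rest of July, August).
42 ÷ 7 = 6 full weeks with remainder 0, so 6 more Saturdays after the first → 7.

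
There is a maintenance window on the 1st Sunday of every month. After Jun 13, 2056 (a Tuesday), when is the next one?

Jun 2056 starts on a Thursday, so its 1st Sunday is Jun 4, 2056 (3 days in).
That is not after Jun 13, 2056, so look at Jul 2056.
Jul 2056 starts on a Saturday, so its 1st Sunday is Jul 2, 2056 (1 day in).

Jul 2, 2056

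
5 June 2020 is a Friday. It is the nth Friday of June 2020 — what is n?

Day 5 falls in week ⌈5/7⌉ of the month.
Days 1–7 hold the 1st Friday, 8–14 the 2nd, 15–21 the 3rd, 22–28 the 4th, 29–31 the 5th.
5 is in the range for the 1st.

1st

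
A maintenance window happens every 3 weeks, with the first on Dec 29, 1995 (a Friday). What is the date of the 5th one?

The 5th occurrence is 4 intervals after the first: 4 × 21 = 84 days after Dec 29, 1995.
Dec has 31 days — 2 days to the end of Dec leaves 82.
Jan has 31 days (51 left).
Feb has 29 days (22 left).
22 days into Mar → Mar 22, 1996.

Mar 22, 1996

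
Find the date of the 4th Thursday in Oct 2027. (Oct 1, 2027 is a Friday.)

Oct 2027 begins on a Friday, so the first Thursday is Oct 7 (6 days later).
The 4th Thursday is 3 weeks later: 7 + 21 = 28.

Oct 28, 2027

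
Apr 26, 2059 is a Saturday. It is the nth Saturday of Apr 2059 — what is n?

Day 26 falls in week ⌈26/7⌉ of the month.
Days 1–7 hold the 1st Saturday, 8–14 the 2nd, 15–21 the 3rd, 22–28 the 4th, 29–31 the 5th.
26 is in the range for the 4th.

4th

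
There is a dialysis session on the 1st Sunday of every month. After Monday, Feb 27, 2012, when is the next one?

Feb 2012 starts on a Wednesday, so its 1st Sunday is Feb 5, 2012 (4 days in).
That is not after Feb 27, 2012, so look at Mar 2012.
Mar 2012 starts on a Thursday, so its 1st Sunday is Mar 4, 2012 (3 days in).

Mar 4, 2012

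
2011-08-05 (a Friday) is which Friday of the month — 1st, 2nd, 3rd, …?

1st

Day 5 falls in week ⌈5/7⌉ of the month.
Days 1–7 hold the 1st Friday, 8–14 the 2nd, 15–21 the 3rd, 22–28 the 4th, 29–31 the 5th.
5 is in the range for the 1st.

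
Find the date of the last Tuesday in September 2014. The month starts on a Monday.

September 2014 begins on a Monday, so the first Tuesday is September 2 (1 day later).
September 2014 has 30 days. Adding weeks: 2, 9, 16, 23, 30 — the last one ≤ 30 is the 30th.

2014-09-30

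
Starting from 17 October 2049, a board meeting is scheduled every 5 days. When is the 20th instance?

The 20th occurrence is 19 intervals after the first: 19 × 5 = 95 days after 17 October 2049.
October has 31 days — 14 days to the end of October leaves 81.
November has 30 days (51 left).
December has 31 days (20 left).
20 days into January → 20 January 2050.

20 January 2050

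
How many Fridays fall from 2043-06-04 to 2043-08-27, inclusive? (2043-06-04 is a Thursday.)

12

2043-06-04 is a Thursday; the first Friday on or after it is 2043-06-05 (1 day later).
From 2043-06-05 to 2043-08-27: 25 + 31 + 27 = 83 days (rest of June, July, August).
83 ÷ 7 = 11 full weeks with remainder 6, so 11 more Fridays after the first → 12.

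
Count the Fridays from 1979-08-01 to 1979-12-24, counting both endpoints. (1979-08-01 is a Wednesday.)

1979-08-01 is a Wednesday; the first Friday on or after it is 1979-08-03 (2 days later).
From 1979-08-03 to 1979-12-24: 28 + 30 + 31 + 30 + 24 = 143 days (rest of August, September, October, November, December).
143 ÷ 7 = 20 full weeks with remainder 3, so 20 more Fridays after the first → 21.

21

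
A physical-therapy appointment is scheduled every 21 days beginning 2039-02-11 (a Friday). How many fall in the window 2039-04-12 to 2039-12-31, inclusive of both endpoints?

Occurrences land 21·i days after 2039-02-11 for i = 0, 1, 2, …
2039-04-12 is 60 days after the start; 60 ÷ 21 = 2 remainder 18; since the remainder is 18, round up to i = 3. First occurrence in the window: #4 on 2039-04-15 (3×21 = 63 days in).
2039-12-31 is 323 days after the start; 323 ÷ 21 = 15 remainder 8. Last occurrence in the window: #16 on 2039-12-23.
Occurrences #4 through #16: 13 in total.

13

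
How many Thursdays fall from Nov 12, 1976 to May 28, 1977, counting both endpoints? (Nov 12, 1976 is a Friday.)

Nov 12, 1976 is a Friday; the first Thursday on or after it is Nov 18, 1976 (6 days later).
From Nov 18, 1976 to May 28, 1977: 12 + 31 + 31 + 28 + 31 + 30 + 28 = 191 days (rest of Nov, Dec, Jan, Feb, Mar, Apr, May).
191 ÷ 7 = 27 full weeks with remainder 2, so 27 more Thursdays after the first → 28.

28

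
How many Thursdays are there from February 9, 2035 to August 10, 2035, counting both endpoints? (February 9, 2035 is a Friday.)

26

February 9, 2035 is a Friday; the first Thursday on or after it is February 15, 2035 (6 days later).
From February 15, 2035 to August 10, 2035: 13 + 31 + 30 + 31 + 30 + 31 + 10 = 176 days (rest of February, March, April, May, June, July, August).
176 ÷ 7 = 25 full weeks with remainder 1, so 25 more Thursdays after the first → 26.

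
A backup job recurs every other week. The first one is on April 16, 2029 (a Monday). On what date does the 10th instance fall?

August 20, 2029

The 10th occurrence is 9 intervals after the first: 9 × 14 = 126 days after April 16, 2029.
April has 30 days — 14 days to the end of April leaves 112.
May has 31 days (81 left).
June has 30 days (51 left).
July has 31 days (20 left).
20 days into August → August 20, 2029.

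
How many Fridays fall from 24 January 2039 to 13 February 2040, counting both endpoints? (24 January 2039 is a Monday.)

24 January 2039 is a Monday; the first Friday on or after it is 28 January 2039 (4 days later).
From 28 January 2039 to 13 February 2040: 337 + 44 = 381 days (rest of 2039, to 13 February 2040 in 2040).
381 ÷ 7 = 54 full weeks with remainder 3, so 54 more Fridays after the first → 55.

55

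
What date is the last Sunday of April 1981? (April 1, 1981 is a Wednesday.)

April 26, 1981

April 1981 begins on a Wednesday, so the first Sunday is April 5 (4 days later).
April 1981 has 30 days. Adding weeks: 5, 12, 19, 26 — the last one ≤ 30 is the 26th.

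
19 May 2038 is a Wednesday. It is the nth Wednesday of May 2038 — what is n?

3rd

Day 19 falls in week ⌈19/7⌉ of the month.
Days 1–7 hold the 1st Wednesday, 8–14 the 2nd, 15–21 the 3rd, 22–28 the 4th, 29–31 the 5th.
19 is in the range for the 3rd.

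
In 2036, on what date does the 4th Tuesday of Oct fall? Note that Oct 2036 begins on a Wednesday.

Oct 28, 2036

Oct 2036 begins on a Wednesday, so the first Tuesday is Oct 7 (6 days later).
The 4th Tuesday is 3 weeks later: 7 + 21 = 28.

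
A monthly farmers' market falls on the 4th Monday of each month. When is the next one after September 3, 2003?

September 2003 starts on a Monday; its first Monday is the 1st, so the 4th Monday is the 22nd — September 22, 2003.
September 22, 2003 is after September 3, 2003, so that is the next one.

September 22, 2003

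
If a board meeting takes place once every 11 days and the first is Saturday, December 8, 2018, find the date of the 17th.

The 17th occurrence is 16 intervals after the first: 16 × 11 = 176 days after December 8, 2018.
December has 31 days — 23 days to the end of December leaves 153.
January has 31 days (122 left).
February has 28 days (94 left).
March has 31 days (63 left).
April has 30 days (33 left).
May has 31 days (2 left).
2 days into June → June 2, 2019.

June 2, 2019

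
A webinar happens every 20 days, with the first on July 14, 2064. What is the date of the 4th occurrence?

The 4th occurrence is 3 intervals after the first: 3 × 20 = 60 days after July 14, 2064.
July has 31 days — 17 days to the end of July leaves 43.
August has 31 days (12 left).
12 days into September → September 12, 2064.

September 12, 2064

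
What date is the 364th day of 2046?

2046-12-30

January has 31 days (364 − 31 = 333 remain).
February has 28 days (333 − 28 = 305 remain).
March has 31 days (305 − 31 = 274 remain).
April has 30 days (274 − 30 = 244 remain).
May has 31 days (244 − 31 = 213 remain).
June has 30 days (213 − 30 = 183 remain).
July has 31 days (183 − 31 = 152 remain).
August has 31 days (152 − 31 = 121 remain).
September has 30 days (121 − 30 = 91 remain).
October has 31 days (91 − 31 = 60 remain).
November has 30 days (60 − 30 = 30 remain).
30 into December → December 30.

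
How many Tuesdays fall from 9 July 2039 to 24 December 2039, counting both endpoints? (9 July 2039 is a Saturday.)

24

9 July 2039 is a Saturday; the first Tuesday on or after it is 12 July 2039 (3 days later).
From 12 July 2039 to 24 December 2039: 19 + 31 + 30 + 31 + 30 + 24 = 165 days (rest of July, August, September, October, November, December).
165 ÷ 7 = 23 full weeks with remainder 4, so 23 more Tuesdays after the first → 24.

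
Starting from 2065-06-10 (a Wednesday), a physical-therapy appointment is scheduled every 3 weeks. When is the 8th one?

2065-11-04

The 8th occurrence is 7 intervals after the first: 7 × 21 = 147 days after 2065-06-10.
June has 30 days — 20 days to the end of June leaves 127.
July has 31 days (96 left).
August has 31 days (65 left).
September has 30 days (35 left).
October has 31 days (4 left).
4 days into November → 2065-11-04.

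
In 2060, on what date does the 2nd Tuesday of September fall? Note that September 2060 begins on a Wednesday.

September 2060 begins on a Wednesday, so the first Tuesday is September 7 (6 days later).
The 2nd Tuesday is 1 weeks later: 7 + 7 = 14.

2060-09-14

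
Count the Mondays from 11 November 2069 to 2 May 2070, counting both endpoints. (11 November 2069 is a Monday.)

11 November 2069 is a Monday; the first Monday on or after it is 11 November 2069.
From 11 November 2069 to 2 May 2070: 19 + 31 + 31 + 28 + 31 + 30 + 2 = 172 days (rest of November, December, January, February, March, April, May).
172 ÷ 7 = 24 full weeks with remainder 4, so 24 more Mondays after the first → 25.

25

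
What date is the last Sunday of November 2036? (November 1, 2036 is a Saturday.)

November 2036 begins on a Saturday, so the first Sunday is November 2 (1 day later).
November 2036 has 30 days. Adding weeks: 2, 9, 16, 23, 30 — the last one ≤ 30 is the 30th.

30 November 2036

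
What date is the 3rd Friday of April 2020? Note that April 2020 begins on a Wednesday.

April 2020 begins on a Wednesday, so the first Friday is April 3 (2 days later).
The 3rd Friday is 2 weeks later: 3 + 14 = 17.

April 17, 2020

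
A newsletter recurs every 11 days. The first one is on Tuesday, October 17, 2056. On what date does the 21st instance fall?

The 21st occurrence is 20 intervals after the first: 20 × 11 = 220 days after October 17, 2056.
October has 31 days — 14 days to the end of October leaves 206.
November has 30 days (176 left).
December has 31 days (145 left).
January has 31 days (114 left).
February has 28 days (86 left).
March has 31 days (55 left).
April has 30 days (25 left).
25 days into May → May 25, 2057.

May 25, 2057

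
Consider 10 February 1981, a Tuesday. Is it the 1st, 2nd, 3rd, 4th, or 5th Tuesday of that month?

2nd

Day 10 falls in week ⌈10/7⌉ of the month.
Days 1–7 hold the 1st Tuesday, 8–14 the 2nd, 15–21 the 3rd, 22–28 the 4th, 29–31 the 5th.
10 is in the range for the 2nd.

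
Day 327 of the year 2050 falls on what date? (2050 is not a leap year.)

January has 31 days (327 − 31 = 296 remain).
February has 28 days (296 − 28 = 268 remain).
March has 31 days (268 − 31 = 237 remain).
April has 30 days (237 − 30 = 207 remain).
May has 31 days (207 − 31 = 176 remain).
June has 30 days (176 − 30 = 146 remain).
July has 31 days (146 − 31 = 115 remain).
August has 31 days (115 − 31 = 84 remain).
September has 30 days (84 − 30 = 54 remain).
October has 31 days (54 − 31 = 23 remain).
23 into November → November 23.

November 23, 2050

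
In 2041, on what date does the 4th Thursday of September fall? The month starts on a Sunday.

September 2041 begins on a Sunday, so the first Thursday is September 5 (4 days later).
The 4th Thursday is 3 weeks later: 5 + 21 = 26.

2041-09-26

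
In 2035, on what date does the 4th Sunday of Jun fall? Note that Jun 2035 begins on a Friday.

Jun 2035 begins on a Friday, so the first Sunday is Jun 3 (2 days later).
The 4th Sunday is 3 weeks later: 3 + 21 = 24.

Jun 24, 2035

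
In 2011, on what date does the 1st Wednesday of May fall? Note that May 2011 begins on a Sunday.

May 2011 begins on a Sunday, so the first Wednesday is May 4 (3 days later).

4 May 2011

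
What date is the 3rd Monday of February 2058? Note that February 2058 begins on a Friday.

February 2058 begins on a Friday, so the first Monday is February 4 (3 days later).
The 3rd Monday is 2 weeks later: 4 + 14 = 18.

2058-02-18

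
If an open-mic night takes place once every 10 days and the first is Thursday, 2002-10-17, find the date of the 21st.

2003-05-05

The 21st occurrence is 20 intervals after the first: 20 × 10 = 200 days after 2002-10-17.
October has 31 days — 14 days to the end of October leaves 186.
November has 30 days (156 left).
December has 31 days (125 left).
January has 31 days (94 left).
February has 28 days (66 left).
March has 31 days (35 left).
April has 30 days (5 left).
5 days into May → 2003-05-05.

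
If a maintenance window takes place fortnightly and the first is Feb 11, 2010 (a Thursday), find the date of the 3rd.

Mar 11, 2010

The 3rd occurrence is 2 intervals after the first: 2 × 14 = 28 days after Feb 11, 2010.
Feb has 28 days — 17 days to the end of Feb leaves 11.
11 days into Mar → Mar 11, 2010.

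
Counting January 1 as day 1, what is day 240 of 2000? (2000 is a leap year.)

August 27, 2000

January has 31 days (240 − 31 = 209 remain).
February has 29 days (209 − 29 = 180 remain).
March has 31 days (180 − 31 = 149 remain).
April has 30 days (149 − 30 = 119 remain).
May has 31 days (119 − 31 = 88 remain).
June has 30 days (88 − 30 = 58 remain).
July has 31 days (58 − 31 = 27 remain).
27 into August → August 27.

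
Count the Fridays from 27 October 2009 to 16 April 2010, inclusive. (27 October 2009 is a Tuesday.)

27 October 2009 is a Tuesday; the first Friday on or after it is 30 October 2009 (3 days later).
From 30 October 2009 to 16 April 2010: 1 + 30 + 31 + 31 + 28 + 31 + 16 = 168 days (rest of October, November, December, January, February, March, April).
168 ÷ 7 = 24 full weeks with remainder 0, so 24 more Fridays after the first → 25.

25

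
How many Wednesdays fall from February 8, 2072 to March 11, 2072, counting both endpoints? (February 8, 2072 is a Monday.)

5

February 8, 2072 is a Monday; the first Wednesday on or after it is February 10, 2072 (2 days later).
From February 10, 2072 to March 11, 2072: 19 + 11 = 30 days (rest of February, March).
30 ÷ 7 = 4 full weeks with remainder 2, so 4 more Wednesdays after the first → 5.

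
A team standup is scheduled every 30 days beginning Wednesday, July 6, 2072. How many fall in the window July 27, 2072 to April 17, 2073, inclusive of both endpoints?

9

Occurrences land 30·i days after July 6, 2072 for i = 0, 1, 2, …
July 27, 2072 is 21 days after the start; 21 ÷ 30 = 0 remainder 21; since the remainder is 21, round up to i = 1. First occurrence in the window: #2 on August 5, 2072 (1×30 = 30 days in).
April 17, 2073 is 285 days after the start; 285 ÷ 30 = 9 remainder 15. Last occurrence in the window: #10 on April 2, 2073.
Occurrences #2 through #10: 9 in total.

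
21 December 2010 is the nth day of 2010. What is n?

Days in months before December: 31 + 28 + 31 + 30 + 31 + 30 + 31 + 31 + 30 + 31 + 30 = 334.
Plus 21 days into December → day 355.

355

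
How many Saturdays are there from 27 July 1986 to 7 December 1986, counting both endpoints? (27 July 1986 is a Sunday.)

27 July 1986 is a Sunday; the first Saturday on or after it is 2 August 1986 (6 days later).
From 2 August 1986 to 7 December 1986: 29 + 30 + 31 + 30 + 7 = 127 days (rest of August, September, October, November, December).
127 ÷ 7 = 18 full weeks with remainder 1, so 18 more Saturdays after the first → 19.

19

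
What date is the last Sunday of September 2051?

The first Sunday of September 2051 is September 3.
September 2051 has 30 days. Adding weeks: 3, 10, 17, 24 — the last one ≤ 30 is the 24th.

September 24, 2051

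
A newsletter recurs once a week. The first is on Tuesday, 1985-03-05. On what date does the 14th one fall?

The 14th occurrence is 13 intervals after the first: 13 × 7 = 91 days after 1985-03-05.
March has 31 days — 26 days to the end of March leaves 65.
April has 30 days (35 left).
May has 31 days (4 left).
4 days into June → 1985-06-04.

1985-06-04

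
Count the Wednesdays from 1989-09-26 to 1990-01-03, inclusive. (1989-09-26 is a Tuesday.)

1989-09-26 is a Tuesday; the first Wednesday on or after it is 1989-09-27 (1 day later).
From 1989-09-27 to 1990-01-03: 3 + 31 + 30 + 31 + 3 = 98 days (rest of September, October, November, December, January).
98 ÷ 7 = 14 full weeks with remainder 0, so 14 more Wednesdays after the first → 15.

15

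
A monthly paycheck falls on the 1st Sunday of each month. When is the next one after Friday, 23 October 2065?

1 November 2065

October 2065 starts on a Thursday, so its 1st Sunday is 4 October 2065 (3 days in).
That is not after 23 October 2065, so look at November 2065.
November 2065 starts on a Sunday, so its 1st Sunday is 1 November 2065.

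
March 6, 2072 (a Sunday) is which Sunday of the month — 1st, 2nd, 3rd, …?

1st

Day 6 falls in week ⌈6/7⌉ of the month.
Days 1–7 hold the 1st Sunday, 8–14 the 2nd, 15–21 the 3rd, 22–28 the 4th, 29–31 the 5th.
6 is in the range for the 1st.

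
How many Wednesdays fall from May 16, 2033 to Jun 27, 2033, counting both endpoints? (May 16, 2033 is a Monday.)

May 16, 2033 is a Monday; the first Wednesday on or after it is May 18, 2033 (2 days later).
From May 18, 2033 to Jun 27, 2033: 13 + 27 = 40 days (rest of May, Jun).
40 ÷ 7 = 5 full weeks with remainder 5, so 5 more Wednesdays after the first → 6.

6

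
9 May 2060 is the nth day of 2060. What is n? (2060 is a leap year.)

130

Days in months before May: 31 + 29 + 31 + 30 = 121.
Plus 9 days into May → day 130.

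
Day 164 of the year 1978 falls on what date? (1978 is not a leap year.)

1978-06-13

January has 31 days (164 − 31 = 133 remain).
February has 28 days (133 − 28 = 105 remain).
March has 31 days (105 − 31 = 74 remain).
April has 30 days (74 − 30 = 44 remain).
May has 31 days (44 − 31 = 13 remain).
13 into June → June 13.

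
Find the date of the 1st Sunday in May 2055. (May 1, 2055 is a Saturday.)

May 2055 begins on a Saturday, so the first Sunday is May 2 (1 day later).

May 2, 2055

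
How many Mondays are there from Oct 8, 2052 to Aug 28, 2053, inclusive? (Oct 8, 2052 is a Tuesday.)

46

Oct 8, 2052 is a Tuesday; the first Monday on or after it is Oct 14, 2052 (6 days later).
From Oct 14, 2052 to Aug 28, 2053: 17 + 30 + 31 + 31 + 28 + 31 + 30 + 31 + 30 + 31 + 28 = 318 days (rest of Oct, Nov, Dec, Jan, Feb, Mar, Apr, May, Jun, Jul, Aug).
318 ÷ 7 = 45 full weeks with remainder 3, so 45 more Mondays after the first → 46.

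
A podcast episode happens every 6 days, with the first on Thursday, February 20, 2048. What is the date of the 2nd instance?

The 2nd occurrence is 1 interval after the first: 1 × 6 = 6 days after February 20, 2048.
6 days later is February 26, 2048.

February 26, 2048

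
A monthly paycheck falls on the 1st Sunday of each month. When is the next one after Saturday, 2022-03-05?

March 2022 starts on a Tuesday, so its 1st Sunday is 2022-03-06 (5 days in).
2022-03-06 is after 2022-03-05, so that is the next one.

2022-03-06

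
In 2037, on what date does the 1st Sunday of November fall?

1 November 2037

The first Sunday of November 2037 is November 1.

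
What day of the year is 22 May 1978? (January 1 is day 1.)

142

Days in months before May: 31 + 28 + 31 + 30 = 120.
Plus 22 days into May → day 142.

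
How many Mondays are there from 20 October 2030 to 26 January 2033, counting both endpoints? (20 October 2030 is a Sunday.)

20 October 2030 is a Sunday; the first Monday on or after it is 21 October 2030 (1 day later).
From 21 October 2030 to 26 January 2033: 71 + 365 + 366 + 26 = 828 days (rest of 2030, 2031, 2032, to 26 January 2033 in 2033).
828 ÷ 7 = 118 full weeks with remainder 2, so 118 more Mondays after the first → 119.

119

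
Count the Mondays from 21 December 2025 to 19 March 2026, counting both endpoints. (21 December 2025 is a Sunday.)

21 December 2025 is a Sunday; the first Monday on or after it is 22 December 2025 (1 day later).
From 22 December 2025 to 19 March 2026: 9 + 31 + 28 + 19 = 87 days (rest of December, January, February, March).
87 ÷ 7 = 12 full weeks with remainder 3, so 12 more Mondays after the first → 13.

13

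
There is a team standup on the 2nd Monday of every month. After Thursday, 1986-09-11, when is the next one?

September 1986 starts on a Monday; its first Monday is the 1st, so the 2nd Monday is the 8th — 1986-09-08.
That is not after 1986-09-11, so look at October 1986.
October 1986 starts on a Wednesday; its first Monday is the 6th, so the 2nd Monday is the 13th — 1986-10-13.

1986-10-13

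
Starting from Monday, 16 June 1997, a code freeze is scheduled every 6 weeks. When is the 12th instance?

21 September 1998

The 12th occurrence is 11 intervals after the first: 11 × 42 = 462 days after 16 June 1997.
June has 30 days — 14 days to the end of June leaves 448.
From end of June to end of 1997 is 184 days (264 left).
January has 31 days (233 left).
February has 28 days (205 left).
March has 31 days (174 left).
April has 30 days (144 left).
May has 31 days (113 left).
June has 30 days (83 left).
July has 31 days (52 left).
August has 31 days (21 left).
21 days into September → 21 September 1998.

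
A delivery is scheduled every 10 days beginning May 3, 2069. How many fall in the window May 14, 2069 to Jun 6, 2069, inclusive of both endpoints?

Occurrences land 10·i days after May 3, 2069 for i = 0, 1, 2, …
May 14, 2069 is 11 days after the start; 11 ÷ 10 = 1 remainder 1; since the remainder is 1, round up to i = 2. First occurrence in the window: #3 on May 23, 2069 (2×10 = 20 days in).
Jun 6, 2069 is 34 days after the start; 34 ÷ 10 = 3 remainder 4. Last occurrence in the window: #4 on Jun 2, 2069.
Occurrences #3 through #4: 2 in total.

2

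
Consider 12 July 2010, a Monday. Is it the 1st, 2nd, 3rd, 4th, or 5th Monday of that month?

2nd

Day 12 falls in week ⌈12/7⌉ of the month.
Days 1–7 hold the 1st Monday, 8–14 the 2nd, 15–21 the 3rd, 22–28 the 4th, 29–31 the 5th.
12 is in the range for the 2nd.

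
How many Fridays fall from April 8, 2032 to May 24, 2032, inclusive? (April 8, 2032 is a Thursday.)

7

April 8, 2032 is a Thursday; the first Friday on or after it is April 9, 2032 (1 day later).
From April 9, 2032 to May 24, 2032: 21 + 24 = 45 days (rest of April, May).
45 ÷ 7 = 6 full weeks with remainder 3, so 6 more Fridays after the first → 7.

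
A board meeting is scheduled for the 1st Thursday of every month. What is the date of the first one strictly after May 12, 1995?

May 1995 starts on a Monday, so its 1st Thursday is May 4, 1995 (3 days in).
That is not after May 12, 1995, so look at Jun 1995.
Jun 1995 starts on a Thursday, so its 1st Thursday is Jun 1, 1995.

Jun 1, 1995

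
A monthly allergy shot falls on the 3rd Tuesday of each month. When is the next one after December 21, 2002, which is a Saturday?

January 21, 2003

December 2002 starts on a Sunday; its first Tuesday is the 3rd, so the 3rd Tuesday is the 17th — December 17, 2002.
That is not after December 21, 2002, so look at January 2003.
January 2003 starts on a Wednesday; its first Tuesday is the 7th, so the 3rd Tuesday is the 21st — January 21, 2003.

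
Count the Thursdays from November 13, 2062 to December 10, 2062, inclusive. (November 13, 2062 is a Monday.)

November 13, 2062 is a Monday; the first Thursday on or after it is November 16, 2062 (3 days later).
From November 16, 2062 to December 10, 2062: 14 + 10 = 24 days (rest of November, December).
24 ÷ 7 = 3 full weeks with remainder 3, so 3 more Thursdays after the first → 4.

4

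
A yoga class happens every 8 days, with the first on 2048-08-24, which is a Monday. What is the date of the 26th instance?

The 26th occurrence is 25 intervals after the first: 25 × 8 = 200 days after 2048-08-24.
August has 31 days — 7 days to the end of August leaves 193.
September has 30 days (163 left).
October has 31 days (132 left).
November has 30 days (102 left).
December has 31 days (71 left).
January has 31 days (40 left).
February has 28 days (12 left).
12 days into March → 2049-03-12.

2049-03-12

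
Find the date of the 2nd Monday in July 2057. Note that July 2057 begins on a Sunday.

July 9, 2057

July 2057 begins on a Sunday, so the first Monday is July 2 (1 day later).
The 2nd Monday is 1 weeks later: 2 + 7 = 9.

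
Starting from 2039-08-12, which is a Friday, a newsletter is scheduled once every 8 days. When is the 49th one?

The 49th occurrence is 48 intervals after the first: 48 × 8 = 384 days after 2039-08-12.
August has 31 days — 19 days to the end of August leaves 365.
September has 30 days (335 left).
October has 31 days (304 left).
November has 30 days (274 left).
December has 31 days (243 left).
January has 31 days (212 left).
February has 29 days (183 left).
March has 31 days (152 left).
April has 30 days (122 left).
May has 31 days (91 left).
June has 30 days (61 left).
July has 31 days (30 left).
30 days into August → 2040-08-30.

2040-08-30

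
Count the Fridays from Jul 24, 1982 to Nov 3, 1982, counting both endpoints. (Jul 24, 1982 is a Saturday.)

Jul 24, 1982 is a Saturday; the first Friday on or after it is Jul 30, 1982 (6 days later).
From Jul 30, 1982 to Nov 3, 1982: 1 + 31 + 30 + 31 + 3 = 96 days (rest of Jul, Aug, Sep, Oct, Nov).
96 ÷ 7 = 13 full weeks with remainder 5, so 13 more Fridays after the first → 14.

14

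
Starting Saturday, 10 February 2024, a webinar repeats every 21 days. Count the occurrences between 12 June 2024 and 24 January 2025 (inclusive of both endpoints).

Occurrences land 21·i days after 10 February 2024 for i = 0, 1, 2, …
12 June 2024 is 123 days after the start; 123 ÷ 21 = 5 remainder 18; since the remainder is 18, round up to i = 6. First occurrence in the window: #7 on 15 June 2024 (6×21 = 126 days in).
24 January 2025 is 349 days after the start; 349 ÷ 21 = 16 remainder 13. Last occurrence in the window: #17 on 11 January 2025.
Occurrences #7 through #17: 11 in total.

11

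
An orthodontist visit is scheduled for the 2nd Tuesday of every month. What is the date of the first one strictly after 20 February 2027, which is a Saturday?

9 March 2027

February 2027 starts on a Monday; its first Tuesday is the 2nd, so the 2nd Tuesday is the 9th — 9 February 2027.
That is not after 20 February 2027, so look at March 2027.
March 2027 starts on a Monday; its first Tuesday is the 2nd, so the 2nd Tuesday is the 9th — 9 March 2027.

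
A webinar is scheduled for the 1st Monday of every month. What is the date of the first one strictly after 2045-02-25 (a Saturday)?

2045-03-06

February 2045 starts on a Wednesday, so its 1st Monday is 2045-02-06 (5 days in).
That is not after 2045-02-25, so look at March 2045.
March 2045 starts on a Wednesday, so its 1st Monday is 2045-03-06 (5 days in).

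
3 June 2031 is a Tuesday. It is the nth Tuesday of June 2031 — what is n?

Day 3 falls in week ⌈3/7⌉ of the month.
Days 1–7 hold the 1st Tuesday, 8–14 the 2nd, 15–21 the 3rd, 22–28 the 4th, 29–31 the 5th.
3 is in the range for the 1st.

1st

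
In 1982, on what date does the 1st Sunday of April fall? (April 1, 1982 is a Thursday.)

April 1982 begins on a Thursday, so the first Sunday is April 4 (3 days later).

April 4, 1982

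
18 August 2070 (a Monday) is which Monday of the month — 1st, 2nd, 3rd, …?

Day 18 falls in week ⌈18/7⌉ of the month.
Days 1–7 hold the 1st Monday, 8–14 the 2nd, 15–21 the 3rd, 22–28 the 4th, 29–31 the 5th.
18 is in the range for the 3rd.

3rd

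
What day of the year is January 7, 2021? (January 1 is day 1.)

Plus 7 days into January → day 7.

7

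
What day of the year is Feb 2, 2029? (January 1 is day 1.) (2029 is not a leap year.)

33

Days in months before Feb: 31 = 31.
Plus 2 days into Feb → day 33.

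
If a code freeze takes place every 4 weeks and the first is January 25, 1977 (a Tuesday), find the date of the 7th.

The 7th occurrence is 6 intervals after the first: 6 × 28 = 168 days after January 25, 1977.
January has 31 days — 6 days to the end of January leaves 162.
February has 28 days (134 left).
March has 31 days (103 left).
April has 30 days (73 left).
May has 31 days (42 left).
June has 30 days (12 left).
12 days into July → July 12, 1977.

July 12, 1977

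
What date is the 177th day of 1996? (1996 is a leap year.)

January has 31 days (177 − 31 = 146 remain).
February has 29 days (146 − 29 = 117 remain).
March has 31 days (117 − 31 = 86 remain).
April has 30 days (86 − 30 = 56 remain).
May has 31 days (56 − 31 = 25 remain).
25 into June → June 25.

1996-06-25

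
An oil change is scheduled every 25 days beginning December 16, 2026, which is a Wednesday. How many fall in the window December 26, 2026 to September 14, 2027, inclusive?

Occurrences land 25·i days after December 16, 2026 for i = 0, 1, 2, …
December 26, 2026 is 10 days after the start; 10 ÷ 25 = 0 remainder 10; since the remainder is 10, round up to i = 1. First occurrence in the window: #2 on January 10, 2027 (1×25 = 25 days in).
September 14, 2027 is 272 days after the start; 272 ÷ 25 = 10 remainder 22. Last occurrence in the window: #11 on August 23, 2027.
Occurrences #2 through #11: 10 in total.

10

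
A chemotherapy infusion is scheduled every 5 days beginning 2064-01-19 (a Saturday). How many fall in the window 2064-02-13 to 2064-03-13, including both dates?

Occurrences land 5·i days after 2064-01-19 for i = 0, 1, 2, …
2064-02-13 is 25 days after the start; 25 ÷ 5 = 5 remainder 0. First occurrence in the window: #6 on 2064-02-13 (5×5 = 25 days in).
2064-03-13 is 54 days after the start; 54 ÷ 5 = 10 remainder 4. Last occurrence in the window: #11 on 2064-03-09.
Occurrences #6 through #11: 6 in total.

6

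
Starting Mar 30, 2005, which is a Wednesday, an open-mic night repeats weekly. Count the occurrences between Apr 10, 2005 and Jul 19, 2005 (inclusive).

Occurrences land 7·i days after Mar 30, 2005 for i = 0, 1, 2, …
Apr 10, 2005 is 11 days after the start; 11 ÷ 7 = 1 remainder 4; since the remainder is 4, round up to i = 2. First occurrence in the window: #3 on Apr 13, 2005 (2×7 = 14 days in).
Jul 19, 2005 is 111 days after the start; 111 ÷ 7 = 15 remainder 6. Last occurrence in the window: #16 on Jul 13, 2005.
Occurrences #3 through #16: 14 in total.

14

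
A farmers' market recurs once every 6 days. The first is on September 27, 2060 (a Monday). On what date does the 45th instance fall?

The 45th occurrence is 44 intervals after the first: 44 × 6 = 264 days after September 27, 2060.
September has 30 days — 3 days to the end of September leaves 261.
October has 31 days (230 left).
November has 30 days (200 left).
December has 31 days (169 left).
January has 31 days (138 left).
February has 28 days (110 left).
March has 31 days (79 left).
April has 30 days (49 left).
May has 31 days (18 left).
18 days into June → June 18, 2061.

June 18, 2061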